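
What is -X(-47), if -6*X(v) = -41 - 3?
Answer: -22/3 ≈ -7.3333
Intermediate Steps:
X(v) = 22/3 (X(v) = -(-41 - 3)/6 = -1/6*(-44) = 22/3)
-X(-47) = -1*22/3 = -22/3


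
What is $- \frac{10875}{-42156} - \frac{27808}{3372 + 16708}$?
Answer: $- \frac{19873001}{17635260} \approx -1.1269$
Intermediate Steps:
$- \frac{10875}{-42156} - \frac{27808}{3372 + 16708} = \left(-10875\right) \left(- \frac{1}{42156}\right) - \frac{27808}{20080} = \frac{3625}{14052} - \frac{1738}{1255} = - \frac{19873001}{17635260}$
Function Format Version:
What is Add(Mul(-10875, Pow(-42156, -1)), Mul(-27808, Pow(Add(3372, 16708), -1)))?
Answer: Rational(-19873001, 17635260) ≈ -1.1269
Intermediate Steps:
Add(Mul(-10875, Pow(-42156, -1)), Mul(-27808, Pow(Add(3372, 16708), -1))) = Add(Mul(-10875, Rational(-1, 42156)), Mul(-27808, Pow(20080, -1))) = Add(Rational(3625, 14052), Mul(-27808, Rational(1, 20080))) = Add(Rational(3625, 14052), Rational(-1738, 1255)) = Rational(-19873001, 17635260)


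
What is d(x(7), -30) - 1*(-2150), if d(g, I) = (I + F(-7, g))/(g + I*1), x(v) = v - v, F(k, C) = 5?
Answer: 12905/6 ≈ 2150.8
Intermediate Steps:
x(v) = 0
d(g, I) = (5 + I)/(I + g) (d(g, I) = (I + 5)/(g + I*1) = (5 + I)/(g + I) = (5 + I)/(I + g))
d(x(7), -30) - 1*(-2150) = (5 - 30)/(-30 + 0) - 1*(-2150) = -25/(-30) + 2150 = -1/30*(-25) + 2150 = ⅚ + 2150 = 12905/6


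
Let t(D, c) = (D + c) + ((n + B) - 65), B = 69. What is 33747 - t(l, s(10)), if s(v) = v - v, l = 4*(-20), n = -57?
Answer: 33880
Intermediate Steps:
l = -80
s(v) = 0
t(D, c) = -53 + D + c (t(D, c) = (D + c) + ((-57 + 69) - 65) = (D + c) + (12 - 65) = (D + c) - 53 = -53 + D + c)
33747 - t(l, s(10)) = 33747 - (-53 - 80 + 0) = 33747 - 1*(-133) = 33747 + 133 = 33880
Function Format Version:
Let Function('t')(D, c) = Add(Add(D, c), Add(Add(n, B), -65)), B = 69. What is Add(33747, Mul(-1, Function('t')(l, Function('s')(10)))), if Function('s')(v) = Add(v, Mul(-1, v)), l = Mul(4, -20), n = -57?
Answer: 33880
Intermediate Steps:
l = -80
Function('s')(v) = 0
Function('t')(D, c) = Add(-53, D, c) (Function('t')(D, c) = Add(Add(D, c), Add(Add(-57, 69), -65)) = Add(Add(D, c), Add(12, -65)) = Add(Add(D, c), -53) = Add(-53, D, c))
Add(33747, Mul(-1, Function('t')(l, Function('s')(10)))) = Add(33747, Mul(-1, Add(-53, -80, 0))) = Add(33747, Mul(-1, -133)) = Add(33747, 133) = 33880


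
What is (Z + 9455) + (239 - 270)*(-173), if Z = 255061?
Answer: 269879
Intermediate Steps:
(Z + 9455) + (239 - 270)*(-173) = (255061 + 9455) + (239 - 270)*(-173) = 264516 - 31*(-173) = 264516 + 5363 = 269879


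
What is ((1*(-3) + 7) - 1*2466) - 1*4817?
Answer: -7279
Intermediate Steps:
((1*(-3) + 7) - 1*2466) - 1*4817 = ((-3 + 7) - 2466) - 4817 = (4 - 2466) - 4817 = -2462 - 4817 = -7279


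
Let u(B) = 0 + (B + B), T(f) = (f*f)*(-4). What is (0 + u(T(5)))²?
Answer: 40000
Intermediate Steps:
T(f) = -4*f² (T(f) = f²*(-4) = -4*f²)
u(B) = 2*B (u(B) = 0 + 2*B = 2*B)
(0 + u(T(5)))² = (0 + 2*(-4*5²))² = (0 + 2*(-4*25))² = (0 + 2*(-100))² = (0 - 200)² = (-200)² = 40000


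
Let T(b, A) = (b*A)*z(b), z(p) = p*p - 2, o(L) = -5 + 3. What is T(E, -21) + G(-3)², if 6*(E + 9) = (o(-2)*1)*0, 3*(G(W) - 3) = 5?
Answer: 134575/9 ≈ 14953.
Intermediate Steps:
G(W) = 14/3 (G(W) = 3 + (⅓)*5 = 3 + 5/3 = 14/3)
o(L) = -2
E = -9 (E = -9 + (-2*1*0)/6 = -9 + (-2*0)/6 = -9 + (⅙)*0 = -9 + 0 = -9)
z(p) = -2 + p² (z(p) = p² - 2 = -2 + p²)
T(b, A) = A*b*(-2 + b²) (T(b, A) = (b*A)*(-2 + b²) = (A*b)*(-2 + b²) = A*b*(-2 + b²))
T(E, -21) + G(-3)² = -21*(-9)*(-2 + (-9)²) + (14/3)² = -21*(-9)*(-2 + 81) + 196/9 = -21*(-9)*79 + 196/9 = 14931 + 196/9 = 134575/9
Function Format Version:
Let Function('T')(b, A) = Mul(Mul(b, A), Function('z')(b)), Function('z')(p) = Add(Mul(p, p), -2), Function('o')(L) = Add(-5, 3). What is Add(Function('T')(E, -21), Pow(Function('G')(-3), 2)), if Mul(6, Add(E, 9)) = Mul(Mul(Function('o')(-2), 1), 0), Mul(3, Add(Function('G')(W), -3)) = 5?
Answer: Rational(134575, 9) ≈ 14953.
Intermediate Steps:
Function('G')(W) = Rational(14, 3) (Function('G')(W) = Add(3, Mul(Rational(1, 3), 5)) = Add(3, Rational(5, 3)) = Rational(14, 3))
Function('o')(L) = -2
E = -9 (E = Add(-9, Mul(Rational(1, 6), Mul(Mul(-2, 1), 0))) = Add(-9, Mul(Rational(1, 6), Mul(-2, 0))) = Add(-9, Mul(Rational(1, 6), 0)) = Add(-9, 0) = -9)
Function('z')(p) = Add(-2, Pow(p, 2)) (Function('z')(p) = Add(Pow(p, 2), -2) = Add(-2, Pow(p, 2)))
Function('T')(b, A) = Mul(A, b, Add(-2, Pow(b, 2))) (Function('T')(b, A) = Mul(Mul(b, A), Add(-2, Pow(b, 2))) = Mul(Mul(A, b), Add(-2, Pow(b, 2))) = Mul(A, b, Add(-2, Pow(b, 2))))
Add(Function('T')(E, -21), Pow(Function('G')(-3), 2)) = Add(Mul(-21, -9, Add(-2, Pow(-9, 2))), Pow(Rational(14, 3), 2)) = Add(Mul(-21, -9, Add(-2, 81)), Rational(196, 9)) = Add(Mul(-21, -9, 79), Rational(196, 9)) = Add(14931, Rational(196, 9)) = Rational(134575, 9)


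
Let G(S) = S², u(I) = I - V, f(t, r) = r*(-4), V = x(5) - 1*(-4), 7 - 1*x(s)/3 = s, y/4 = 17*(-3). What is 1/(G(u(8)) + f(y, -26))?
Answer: 1/108 ≈ 0.0092593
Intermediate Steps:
y = -204 (y = 4*(17*(-3)) = 4*(-51) = -204)
x(s) = 21 - 3*s
V = 10 (V = (21 - 3*5) - 1*(-4) = (21 - 15) + 4 = 6 + 4 = 10)
f(t, r) = -4*r
u(I) = -10 + I (u(I) = I - 1*10 = I - 10 = -10 + I)
1/(G(u(8)) + f(y, -26)) = 1/((-10 + 8)² - 4*(-26)) = 1/((-2)² + 104) = 1/(4 + 104) = 1/108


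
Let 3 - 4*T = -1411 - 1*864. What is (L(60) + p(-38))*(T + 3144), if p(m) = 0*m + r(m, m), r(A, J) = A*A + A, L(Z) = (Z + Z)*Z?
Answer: 31958381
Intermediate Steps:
L(Z) = 2*Z² (L(Z) = (2*Z)*Z = 2*Z²)
r(A, J) = A + A² (r(A, J) = A² + A = A + A²)
T = 1139/2 (T = ¾ - (-1411 - 1*864)/4 = ¾ - (-1411 - 864)/4 = ¾ - ¼*(-2275) = ¾ + 2275/4 = 1139/2 ≈ 569.50)
p(m) = m*(1 + m) (p(m) = 0*m + m*(1 + m) = 0 + m*(1 + m) = m*(1 + m))
(L(60) + p(-38))*(T + 3144) = (2*60² - 38*(1 - 38))*(1139/2 + 3144) = (2*3600 - 38*(-37))*(7427/2) = (7200 + 1406)*(7427/2) = 8606*(7427/2) = 31958381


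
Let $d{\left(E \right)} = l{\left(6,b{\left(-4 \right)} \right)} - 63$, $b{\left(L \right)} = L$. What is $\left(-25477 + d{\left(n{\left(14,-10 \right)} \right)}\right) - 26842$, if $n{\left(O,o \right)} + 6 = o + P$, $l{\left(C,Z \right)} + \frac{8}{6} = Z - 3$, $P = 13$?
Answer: $- \frac{157171}{3} \approx -52390.0$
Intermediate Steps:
$l{\left(C,Z \right)} = - \frac{13}{3} + Z$ ($l{\left(C,Z \right)} = - \frac{4}{3} + \left(Z - 3\right) = - \frac{4}{3} + \left(-3 + Z\right) = - \frac{13}{3} + Z$)
$n{\left(O,o \right)} = 7 + o$ ($n{\left(O,o \right)} = -6 + \left(o + 13\right) = -6 + \left(13 + o\right) = 7 + o$)
$d{\left(E \right)} = - \frac{214}{3}$ ($d{\left(E \right)} = \left(- \frac{13}{3} - 4\right) - 63 = - \frac{25}{3} - 63 = - \frac{214}{3}$)
$\left(-25477 + d{\left(n{\left(14,-10 \right)} \right)}\right) - 26842 = \left(-25477 - \frac{214}{3}\right) - 26842 = - \frac{76645}{3} - 26842 = - \frac{157171}{3}$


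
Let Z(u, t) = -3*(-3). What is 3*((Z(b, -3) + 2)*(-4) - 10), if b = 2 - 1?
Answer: -162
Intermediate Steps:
b = 1
Z(u, t) = 9
3*((Z(b, -3) + 2)*(-4) - 10) = 3*((9 + 2)*(-4) - 10) = 3*(11*(-4) - 10) = 3*(-44 - 10) = 3*(-54) = -162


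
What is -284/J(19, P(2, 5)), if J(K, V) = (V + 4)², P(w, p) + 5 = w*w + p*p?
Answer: -71/196 ≈ -0.36225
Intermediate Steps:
P(w, p) = -5 + p² + w² (P(w, p) = -5 + (w*w + p*p) = -5 + (w² + p²) = -5 + (p² + w²) = -5 + p² + w²)
J(K, V) = (4 + V)²
-284/J(19, P(2, 5)) = -284/(4 + (-5 + 5² + 2²))² = -284/(4 + (-5 + 25 + 4))² = -284/(4 + 24)² = -284/28² = -284/784 = (1/784)*(-284) = -71/196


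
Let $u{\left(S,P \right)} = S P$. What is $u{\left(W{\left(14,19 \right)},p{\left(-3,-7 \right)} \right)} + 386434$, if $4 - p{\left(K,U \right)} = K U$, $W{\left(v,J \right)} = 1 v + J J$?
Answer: $380059$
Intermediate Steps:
$W{\left(v,J \right)} = v + J^{2}$
$p{\left(K,U \right)} = 4 - K U$
$u{\left(S,P \right)} = P S$
$u{\left(W{\left(14,19 \right)},p{\left(-3,-7 \right)} \right)} + 386434 = \left(4 - \left(-3\right) \left(-7\right)\right) \left(14 + 19^{2}\right) + 386434 = \left(4 - 21\right) \left(14 + 361\right) + 386434 = \left(-17\right) 375 + 386434 = -6375 + 386434 = 380059$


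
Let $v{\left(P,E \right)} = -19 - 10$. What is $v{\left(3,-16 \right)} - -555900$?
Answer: $555871$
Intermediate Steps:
$v{\left(P,E \right)} = -29$ ($v{\left(P,E \right)} = -19 - 10 = -29$)
$v{\left(3,-16 \right)} - -555900 = -29 - -555900 = -29 + 555900 = 555871$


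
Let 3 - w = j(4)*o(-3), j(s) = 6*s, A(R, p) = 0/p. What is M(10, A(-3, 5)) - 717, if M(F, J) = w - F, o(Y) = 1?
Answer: -748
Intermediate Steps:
A(R, p) = 0
w = -21 (w = 3 - 6*4 = 3 - 24 = -21)
M(F, J) = -21 - F
M(10, A(-3, 5)) - 717 = (-21 - 1*10) - 717 = (-21 - 10) - 717 = -31 - 717 = -748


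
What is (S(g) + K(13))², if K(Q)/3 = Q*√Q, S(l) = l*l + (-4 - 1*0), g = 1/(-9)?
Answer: 129834982/6561 - 8398*√13/27 ≈ 18667.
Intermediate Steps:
g = -⅑ ≈ -0.11111
S(l) = -4 + l² (S(l) = l² + (-4 + 0) = l² - 4 = -4 + l²)
K(Q) = 3*Q^(3/2) (K(Q) = 3*(Q*√Q) = 3*Q^(3/2))
(S(g) + K(13))² = ((-4 + (-⅑)²) + 3*13^(3/2))² = ((-4 + 1/81) + 3*(13*√13))² = (-323/81 + 39*√13)²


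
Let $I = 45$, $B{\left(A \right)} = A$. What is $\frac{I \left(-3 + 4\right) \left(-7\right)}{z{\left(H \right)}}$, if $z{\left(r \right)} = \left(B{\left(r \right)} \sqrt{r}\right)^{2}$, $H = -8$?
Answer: $\frac{315}{512} \approx 0.61523$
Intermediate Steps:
$z{\left(r \right)} = r^{3}$ ($z{\left(r \right)} = \left(r \sqrt{r}\right)^{2} = \left(r^{\frac{3}{2}}\right)^{2} = r^{3}$)
$\frac{I \left(-3 + 4\right) \left(-7\right)}{z{\left(H \right)}} = \frac{45 \left(-3 + 4\right) \left(-7\right)}{\left(-8\right)^{3}} = \frac{45 \cdot 1 \left(-7\right)}{-512} = 45 \left(-7\right) \left(- \frac{1}{512}\right) = \left(-315\right) \left(- \frac{1}{512}\right) = \frac{315}{512}$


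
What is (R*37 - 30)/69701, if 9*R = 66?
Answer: 724/209103 ≈ 0.0034624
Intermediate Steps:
R = 22/3 (R = (⅑)*66 = 22/3 ≈ 7.3333)
(R*37 - 30)/69701 = ((22/3)*37 - 30)/69701 = (814/3 - 30)*(1/69701) = (724/3)*(1/69701) = 724/209103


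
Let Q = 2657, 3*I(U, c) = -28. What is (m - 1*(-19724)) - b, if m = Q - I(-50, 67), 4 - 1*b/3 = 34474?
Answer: 377401/3 ≈ 1.2580e+5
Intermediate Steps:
b = -103410 (b = 12 - 3*34474 = 12 - 103422 = -103410)
I(U, c) = -28/3 (I(U, c) = (⅓)*(-28) = -28/3)
m = 7999/3 (m = 2657 - 1*(-28/3) = 2657 + 28/3 = 7999/3 ≈ 2666.3)
(m - 1*(-19724)) - b = (7999/3 - 1*(-19724)) - 1*(-103410) = (7999/3 + 19724) + 103410 = 67171/3 + 103410 = 377401/3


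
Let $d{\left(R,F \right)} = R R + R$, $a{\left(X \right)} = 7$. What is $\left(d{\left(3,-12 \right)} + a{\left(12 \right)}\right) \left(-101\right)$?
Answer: $-1919$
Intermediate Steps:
$d{\left(R,F \right)} = R + R^{2}$ ($d{\left(R,F \right)} = R^{2} + R = R + R^{2}$)
$\left(d{\left(3,-12 \right)} + a{\left(12 \right)}\right) \left(-101\right) = \left(3 \left(1 + 3\right) + 7\right) \left(-101\right) = \left(3 \cdot 4 + 7\right) \left(-101\right) = \left(12 + 7\right) \left(-101\right) = 19 \left(-101\right) = -1919$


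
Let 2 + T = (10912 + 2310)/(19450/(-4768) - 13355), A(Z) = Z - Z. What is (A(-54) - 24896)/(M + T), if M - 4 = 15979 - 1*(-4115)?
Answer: -24777779010/19999587221 ≈ -1.2389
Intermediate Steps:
M = 20098 (M = 4 + (15979 - 1*(-4115)) = 4 + (15979 + 4115) = 4 + 20094 = 20098)
A(Z) = 0
T = -95217338/31848045 (T = -2 + (10912 + 2310)/(19450/(-4768) - 13355) = -2 + 13222/(19450*(-1/4768) - 13355) = -2 + 13222/(-9725/2384 - 13355) = -2 + 13222/(-31848045/2384) = -2 + 13222*(-2384/31848045) = -2 - 31521248/31848045 = -95217338/31848045 ≈ -2.9897)
(A(-54) - 24896)/(M + T) = (0 - 24896)/(20098 - 95217338/31848045) = -24896/639986791072/31848045 = -24896*31848045/639986791072 = -24777779010/19999587221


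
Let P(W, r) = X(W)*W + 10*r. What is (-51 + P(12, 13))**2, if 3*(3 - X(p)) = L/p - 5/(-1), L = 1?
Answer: 80656/9 ≈ 8961.8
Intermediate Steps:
X(p) = 4/3 - 1/(3*p) (X(p) = 3 - (1/p - 5/(-1))/3 = 3 - (1/p - 5*(-1))/3 = 3 - (1/p + 5)/3 = 3 - (5 + 1/p)/3 = 3 + (-5/3 - 1/(3*p)) = 4/3 - 1/(3*p))
P(W, r) = -1/3 + 10*r + 4*W/3 (P(W, r) = ((-1 + 4*W)/(3*W))*W + 10*r = (-1/3 + 4*W/3) + 10*r = -1/3 + 10*r + 4*W/3)
(-51 + P(12, 13))**2 = (-51 + (-1/3 + 10*13 + (4/3)*12))**2 = (-51 + (-1/3 + 130 + 16))**2 = (-51 + 437/3)**2 = (284/3)**2 = 80656/9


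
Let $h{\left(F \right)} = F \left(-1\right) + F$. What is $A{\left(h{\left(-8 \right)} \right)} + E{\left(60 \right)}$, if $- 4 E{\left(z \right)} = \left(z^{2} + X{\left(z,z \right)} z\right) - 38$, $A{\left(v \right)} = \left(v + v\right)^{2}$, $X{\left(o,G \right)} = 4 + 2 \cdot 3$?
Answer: $- \frac{2081}{2} \approx -1040.5$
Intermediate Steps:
$X{\left(o,G \right)} = 10$ ($X{\left(o,G \right)} = 4 + 6 = 10$)
$h{\left(F \right)} = 0$ ($h{\left(F \right)} = - F + F = 0$)
$A{\left(v \right)} = 4 v^{2}$ ($A{\left(v \right)} = \left(2 v\right)^{2} = 4 v^{2}$)
$E{\left(z \right)} = \frac{19}{2} - \frac{5 z}{2} - \frac{z^{2}}{4}$ ($E{\left(z \right)} = - \frac{\left(z^{2} + 10 z\right) - 38}{4} = - \frac{-38 + z^{2} + 10 z}{4} = \frac{19}{2} - \frac{5 z}{2} - \frac{z^{2}}{4}$)
$A{\left(h{\left(-8 \right)} \right)} + E{\left(60 \right)} = 4 \cdot 0^{2} - \left(\frac{281}{2} + 900\right) = 4 \cdot 0 - \frac{2081}{2} = 0 - \frac{2081}{2} = - \frac{2081}{2}$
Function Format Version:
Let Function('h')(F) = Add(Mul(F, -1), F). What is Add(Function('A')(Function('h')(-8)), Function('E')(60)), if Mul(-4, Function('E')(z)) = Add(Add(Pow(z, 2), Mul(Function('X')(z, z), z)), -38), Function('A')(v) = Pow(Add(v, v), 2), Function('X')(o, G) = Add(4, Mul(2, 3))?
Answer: Rational(-2081, 2) ≈ -1040.5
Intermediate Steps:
Function('X')(o, G) = 10 (Function('X')(o, G) = Add(4, 6) = 10)
Function('h')(F) = 0 (Function('h')(F) = Add(Mul(-1, F), F) = 0)
Function('A')(v) = Mul(4, Pow(v, 2)) (Function('A')(v) = Pow(Mul(2, v), 2) = Mul(4, Pow(v, 2)))
Function('E')(z) = Add(Rational(19, 2), Mul(Rational(-5, 2), z), Mul(Rational(-1, 4), Pow(z, 2))) (Function('E')(z) = Mul(Rational(-1, 4), Add(Add(Pow(z, 2), Mul(10, z)), -38)) = Mul(Rational(-1, 4), Add(-38, Pow(z, 2), Mul(10, z))) = Add(Rational(19, 2), Mul(Rational(-5, 2), z), Mul(Rational(-1, 4), Pow(z, 2))))
Add(Function('A')(Function('h')(-8)), Function('E')(60)) = Add(Mul(4, Pow(0, 2)), Add(Rational(19, 2), Mul(Rational(-5, 2), 60), Mul(Rational(-1, 4), Pow(60, 2)))) = Add(Mul(4, 0), Add(Rational(19, 2), -150, Mul(Rational(-1, 4), 3600))) = Add(0, Add(Rational(19, 2), -150, -900)) = Add(0, Rational(-2081, 2)) = Rational(-2081, 2)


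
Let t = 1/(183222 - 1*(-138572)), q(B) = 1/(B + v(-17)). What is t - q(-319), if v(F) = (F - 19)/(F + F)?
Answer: 5475903/1739296570 ≈ 0.0031483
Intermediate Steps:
v(F) = (-19 + F)/(2*F) (v(F) = (-19 + F)/((2*F)) = (-19 + F)*(1/(2*F)) = (-19 + F)/(2*F))
q(B) = 1/(18/17 + B) (q(B) = 1/(B + (½)*(-19 - 17)/(-17)) = 1/(B + (½)*(-1/17)*(-36)) = 1/(B + 18/17) = 1/(18/17 + B))
t = 1/321794 (t = 1/(183222 + 138572) = 1/321794 ≈ 3.1076e-6)
t - q(-319) = 1/321794 - 17/(18 + 17*(-319)) = 1/321794 - 17/(18 - 5423) = 1/321794 - 17/(-5405) = 1/321794 - 17*(-1)/5405 = 1/321794 - 1*(-17/5405) = 1/321794 + 17/5405 = 5475903/1739296570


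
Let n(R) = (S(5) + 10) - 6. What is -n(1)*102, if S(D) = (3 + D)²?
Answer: -6936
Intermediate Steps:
n(R) = 68 (n(R) = ((3 + 5)² + 10) - 6 = (8² + 10) - 6 = (64 + 10) - 6 = 74 - 6 = 68)
-n(1)*102 = -68*102 = -1*6936 = -6936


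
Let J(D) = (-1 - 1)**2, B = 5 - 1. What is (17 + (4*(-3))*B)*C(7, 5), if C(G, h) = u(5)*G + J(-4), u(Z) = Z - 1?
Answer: -992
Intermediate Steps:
B = 4
J(D) = 4 (J(D) = (-2)**2 = 4)
u(Z) = -1 + Z
C(G, h) = 4 + 4*G (C(G, h) = (-1 + 5)*G + 4 = 4*G + 4 = 4 + 4*G)
(17 + (4*(-3))*B)*C(7, 5) = (17 + (4*(-3))*4)*(4 + 4*7) = (17 - 12*4)*(4 + 28) = (17 - 48)*32 = -31*32 = -992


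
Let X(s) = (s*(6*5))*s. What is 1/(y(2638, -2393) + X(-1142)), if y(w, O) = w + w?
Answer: 1/39130196 ≈ 2.5556e-8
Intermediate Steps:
y(w, O) = 2*w
X(s) = 30*s**2 (X(s) = (s*30)*s = (30*s)*s = 30*s**2)
1/(y(2638, -2393) + X(-1142)) = 1/(2*2638 + 30*(-1142)**2) = 1/(5276 + 30*1304164) = 1/(5276 + 39124920) = 1/39130196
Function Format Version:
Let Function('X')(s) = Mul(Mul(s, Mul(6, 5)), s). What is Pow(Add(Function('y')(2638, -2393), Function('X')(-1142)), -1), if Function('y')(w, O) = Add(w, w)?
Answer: Rational(1, 39130196) ≈ 2.5556e-8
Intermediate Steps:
Function('y')(w, O) = Mul(2, w)
Function('X')(s) = Mul(30, Pow(s, 2)) (Function('X')(s) = Mul(Mul(s, 30), s) = Mul(Mul(30, s), s) = Mul(30, Pow(s, 2)))
Pow(Add(Function('y')(2638, -2393), Function('X')(-1142)), -1) = Pow(Add(Mul(2, 2638), Mul(30, Pow(-1142, 2))), -1) = Pow(Add(5276, Mul(30, 1304164)), -1) = Pow(Add(5276, 39124920), -1) = Pow(39130196, -1) = Rational(1, 39130196)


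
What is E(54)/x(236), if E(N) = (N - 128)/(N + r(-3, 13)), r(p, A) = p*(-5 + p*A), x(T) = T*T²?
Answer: -37/1222415808 ≈ -3.0268e-8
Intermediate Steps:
x(T) = T³
r(p, A) = p*(-5 + A*p)
E(N) = (-128 + N)/(132 + N) (E(N) = (N - 128)/(N - 3*(-5 + 13*(-3))) = (-128 + N)/(N - 3*(-5 - 39)) = (-128 + N)/(N - 3*(-44)) = (-128 + N)/(N + 132) = (-128 + N)/(132 + N))
E(54)/x(236) = ((-128 + 54)/(132 + 54))/(236³) = (-74/186)/13144256 = ((1/186)*(-74))*(1/13144256) = -37/93*1/13144256 = -37/1222415808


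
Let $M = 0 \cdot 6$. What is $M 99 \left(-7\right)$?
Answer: $0$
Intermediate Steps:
$M = 0$
$M 99 \left(-7\right) = 0 \cdot 99 \left(-7\right) = 0 \left(-7\right) = 0$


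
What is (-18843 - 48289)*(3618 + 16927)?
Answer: -1379226940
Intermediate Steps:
(-18843 - 48289)*(3618 + 16927) = -67132*20545 = -1379226940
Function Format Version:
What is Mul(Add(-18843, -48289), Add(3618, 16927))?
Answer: -1379226940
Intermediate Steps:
Mul(Add(-18843, -48289), Add(3618, 16927)) = Mul(-67132, 20545) = -1379226940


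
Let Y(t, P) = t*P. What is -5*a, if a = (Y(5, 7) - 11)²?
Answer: -2880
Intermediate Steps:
Y(t, P) = P*t
a = 576 (a = (7*5 - 11)² = (35 - 11)² = 24² = 576)
-5*a = -5*576 = -2880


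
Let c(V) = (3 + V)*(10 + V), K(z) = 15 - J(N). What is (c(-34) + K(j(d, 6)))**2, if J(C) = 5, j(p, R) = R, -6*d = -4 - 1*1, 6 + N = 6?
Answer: 568516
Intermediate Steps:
N = 0 (N = -6 + 6 = 0)
d = 5/6 (d = -(-4 - 1*1)/6 = -(-4 - 1)/6 = -1/6*(-5) = 5/6 ≈ 0.83333)
K(z) = 10 (K(z) = 15 - 1*5 = 15 - 5 = 10)
(c(-34) + K(j(d, 6)))**2 = ((30 + (-34)**2 + 13*(-34)) + 10)**2 = ((30 + 1156 - 442) + 10)**2 = (744 + 10)**2 = 754**2 = 568516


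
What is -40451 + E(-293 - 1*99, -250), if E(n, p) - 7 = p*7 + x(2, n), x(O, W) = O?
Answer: -42192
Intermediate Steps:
E(n, p) = 9 + 7*p (E(n, p) = 7 + (p*7 + 2) = 7 + (7*p + 2) = 7 + (2 + 7*p) = 9 + 7*p)
-40451 + E(-293 - 1*99, -250) = -40451 + (9 + 7*(-250)) = -40451 + (9 - 1750) = -40451 - 1741 = -42192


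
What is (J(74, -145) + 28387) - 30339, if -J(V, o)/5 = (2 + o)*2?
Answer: -522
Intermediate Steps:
J(V, o) = -20 - 10*o (J(V, o) = -5*(2 + o)*2 = -5*(4 + 2*o) = -20 - 10*o)
(J(74, -145) + 28387) - 30339 = ((-20 - 10*(-145)) + 28387) - 30339 = ((-20 + 1450) + 28387) - 30339 = (1430 + 28387) - 30339 = 29817 - 30339 = -522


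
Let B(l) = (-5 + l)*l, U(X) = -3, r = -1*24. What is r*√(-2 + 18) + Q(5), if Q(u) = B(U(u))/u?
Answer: -456/5 ≈ -91.200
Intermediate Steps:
r = -24
B(l) = l*(-5 + l)
Q(u) = 24/u (Q(u) = (-3*(-5 - 3))/u = (-3*(-8))/u = 24/u)
r*√(-2 + 18) + Q(5) = -24*√(-2 + 18) + 24/5 = -24*√16 + 24*(⅕) = -24*4 + 24/5 = -96 + 24/5 = -456/5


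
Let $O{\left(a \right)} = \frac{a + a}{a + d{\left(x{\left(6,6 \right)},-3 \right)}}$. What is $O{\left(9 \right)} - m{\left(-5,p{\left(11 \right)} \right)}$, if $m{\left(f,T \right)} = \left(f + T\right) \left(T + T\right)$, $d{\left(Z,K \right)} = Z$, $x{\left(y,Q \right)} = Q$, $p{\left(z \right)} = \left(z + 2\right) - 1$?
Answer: $- \frac{834}{5} \approx -166.8$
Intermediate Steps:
$p{\left(z \right)} = 1 + z$ ($p{\left(z \right)} = \left(2 + z\right) - 1 = 1 + z$)
$m{\left(f,T \right)} = 2 T \left(T + f\right)$ ($m{\left(f,T \right)} = \left(T + f\right) 2 T = 2 T \left(T + f\right)$)
$O{\left(a \right)} = \frac{2 a}{6 + a}$ ($O{\left(a \right)} = \frac{a + a}{a + 6} = \frac{2 a}{6 + a}$)
$O{\left(9 \right)} - m{\left(-5,p{\left(11 \right)} \right)} = 2 \cdot 9 \frac{1}{6 + 9} - 2 \left(1 + 11\right) \left(\left(1 + 11\right) - 5\right) = 2 \cdot 9 \cdot \frac{1}{15} - 2 \cdot 12 \left(12 - 5\right) = 2 \cdot 9 \cdot \frac{1}{15} - 2 \cdot 12 \cdot 7 = \frac{6}{5} - 168 = - \frac{834}{5}$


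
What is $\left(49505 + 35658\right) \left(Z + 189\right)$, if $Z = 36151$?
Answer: $3094823420$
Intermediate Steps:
$\left(49505 + 35658\right) \left(Z + 189\right) = \left(49505 + 35658\right) \left(36151 + 189\right) = 85163 \cdot 36340 = 3094823420$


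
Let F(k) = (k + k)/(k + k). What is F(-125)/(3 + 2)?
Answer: ⅕ ≈ 0.20000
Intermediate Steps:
F(k) = 1 (F(k) = (2*k)/((2*k)) = (2*k)*(1/(2*k)) = 1)
F(-125)/(3 + 2) = 1/(3 + 2) = 1/5 = (⅕)*1 = ⅕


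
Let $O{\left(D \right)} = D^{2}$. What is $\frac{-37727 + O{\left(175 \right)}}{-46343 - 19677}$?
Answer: $\frac{3551}{33010} \approx 0.10757$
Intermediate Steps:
$\frac{-37727 + O{\left(175 \right)}}{-46343 - 19677} = \frac{-37727 + 175^{2}}{-46343 - 19677} = \frac{-37727 + 30625}{-66020} = \left(-7102\right) \left(- \frac{1}{66020}\right) = \frac{3551}{33010}$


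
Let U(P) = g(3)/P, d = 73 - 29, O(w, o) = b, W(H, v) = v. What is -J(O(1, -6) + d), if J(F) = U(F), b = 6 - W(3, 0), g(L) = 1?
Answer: -1/50 ≈ -0.020000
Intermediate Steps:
b = 6 (b = 6 - 1*0 = 6 + 0 = 6)
O(w, o) = 6
d = 44
U(P) = 1/P
J(F) = 1/F
-J(O(1, -6) + d) = -1/(6 + 44) = -1/50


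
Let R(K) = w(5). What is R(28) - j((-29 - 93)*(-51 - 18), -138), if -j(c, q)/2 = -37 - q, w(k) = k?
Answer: 207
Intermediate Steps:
R(K) = 5
j(c, q) = 74 + 2*q (j(c, q) = -2*(-37 - q) = 74 + 2*q)
R(28) - j((-29 - 93)*(-51 - 18), -138) = 5 - (74 + 2*(-138)) = 5 - (74 - 276) = 5 - 1*(-202) = 5 + 202 = 207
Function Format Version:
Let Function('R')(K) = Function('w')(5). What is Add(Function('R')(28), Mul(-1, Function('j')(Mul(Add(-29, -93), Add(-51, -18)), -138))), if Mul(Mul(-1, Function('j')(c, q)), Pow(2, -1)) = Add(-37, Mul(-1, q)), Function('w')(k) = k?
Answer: 207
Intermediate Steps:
Function('R')(K) = 5
Function('j')(c, q) = Add(74, Mul(2, q)) (Function('j')(c, q) = Mul(-2, Add(-37, Mul(-1, q))) = Add(74, Mul(2, q)))
Add(Function('R')(28), Mul(-1, Function('j')(Mul(Add(-29, -93), Add(-51, -18)), -138))) = Add(5, Mul(-1, Add(74, Mul(2, -138)))) = Add(5, Mul(-1, Add(74, -276))) = Add(5, Mul(-1, -202)) = Add(5, 202) = 207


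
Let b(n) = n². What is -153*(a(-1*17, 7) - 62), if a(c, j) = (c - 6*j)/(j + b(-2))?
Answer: 113373/11 ≈ 10307.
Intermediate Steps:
a(c, j) = (c - 6*j)/(4 + j) (a(c, j) = (c - 6*j)/(j + (-2)²) = (c - 6*j)/(j + 4) = (c - 6*j)/(4 + j))
-153*(a(-1*17, 7) - 62) = -153*((-1*17 - 6*7)/(4 + 7) - 62) = -153*((-17 - 42)/11 - 62) = -153*((1/11)*(-59) - 62) = -153*(-59/11 - 62) = -153*(-741/11) = 113373/11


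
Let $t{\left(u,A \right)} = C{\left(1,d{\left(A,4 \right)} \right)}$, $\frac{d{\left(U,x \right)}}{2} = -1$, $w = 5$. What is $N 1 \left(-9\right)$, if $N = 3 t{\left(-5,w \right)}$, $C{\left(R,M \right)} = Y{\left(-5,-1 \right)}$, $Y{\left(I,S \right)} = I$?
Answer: $135$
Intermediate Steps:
$d{\left(U,x \right)} = -2$ ($d{\left(U,x \right)} = 2 \left(-1\right) = -2$)
$C{\left(R,M \right)} = -5$
$t{\left(u,A \right)} = -5$
$N = -15$ ($N = 3 \left(-5\right) = -15$)
$N 1 \left(-9\right) = \left(-15\right) 1 \left(-9\right) = \left(-15\right) \left(-9\right) = 135$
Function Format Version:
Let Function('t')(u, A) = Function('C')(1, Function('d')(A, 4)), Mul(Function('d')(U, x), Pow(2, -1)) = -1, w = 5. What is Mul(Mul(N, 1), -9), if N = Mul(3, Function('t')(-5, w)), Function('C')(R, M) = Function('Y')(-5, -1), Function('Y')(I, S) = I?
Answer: 135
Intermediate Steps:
Function('d')(U, x) = -2 (Function('d')(U, x) = Mul(2, -1) = -2)
Function('C')(R, M) = -5
Function('t')(u, A) = -5
N = -15 (N = Mul(3, -5) = -15)
Mul(Mul(N, 1), -9) = Mul(Mul(-15, 1), -9) = Mul(-15, -9) = 135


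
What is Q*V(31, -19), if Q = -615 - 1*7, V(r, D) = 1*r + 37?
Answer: -42296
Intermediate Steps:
V(r, D) = 37 + r (V(r, D) = r + 37 = 37 + r)
Q = -622 (Q = -615 - 7 = -622)
Q*V(31, -19) = -622*(37 + 31) = -622*68 = -42296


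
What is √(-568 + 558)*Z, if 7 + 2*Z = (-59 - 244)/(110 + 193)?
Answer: -4*I*√10 ≈ -12.649*I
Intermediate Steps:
Z = -4 (Z = -7/2 + ((-59 - 244)/(110 + 193))/2 = -7/2 + (-303/303)/2 = -7/2 + (-303*1/303)/2 = -7/2 + (½)*(-1) = -7/2 - ½ = -4)
√(-568 + 558)*Z = √(-568 + 558)*(-4) = √(-10)*(-4) = (I*√10)*(-4) = -4*I*√10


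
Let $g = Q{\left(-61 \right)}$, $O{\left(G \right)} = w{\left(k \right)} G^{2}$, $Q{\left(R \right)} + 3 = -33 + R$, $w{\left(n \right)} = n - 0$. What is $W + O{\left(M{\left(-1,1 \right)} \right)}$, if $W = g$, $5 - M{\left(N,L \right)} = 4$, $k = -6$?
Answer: $-103$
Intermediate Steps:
$M{\left(N,L \right)} = 1$ ($M{\left(N,L \right)} = 5 - 4 = 1$)
$w{\left(n \right)} = n$ ($w{\left(n \right)} = n + 0 = n$)
$Q{\left(R \right)} = -36 + R$ ($Q{\left(R \right)} = -3 + \left(-33 + R\right) = -36 + R$)
$O{\left(G \right)} = - 6 G^{2}$
$g = -97$ ($g = -36 - 61 = -97$)
$W = -97$
$W + O{\left(M{\left(-1,1 \right)} \right)} = -97 - 6 \cdot 1^{2} = -97 - 6 = -103$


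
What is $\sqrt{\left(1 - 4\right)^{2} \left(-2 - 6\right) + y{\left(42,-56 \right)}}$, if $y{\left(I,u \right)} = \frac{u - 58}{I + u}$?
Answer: $\frac{i \sqrt{3129}}{7} \approx 7.9911 i$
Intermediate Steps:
$y{\left(I,u \right)} = \frac{-58 + u}{I + u}$
$\sqrt{\left(1 - 4\right)^{2} \left(-2 - 6\right) + y{\left(42,-56 \right)}} = \sqrt{\left(1 - 4\right)^{2} \left(-2 - 6\right) + \frac{-58 - 56}{42 - 56}} = \sqrt{\left(-3\right)^{2} \left(-8\right) + \frac{1}{-14} \left(-114\right)} = \sqrt{9 \left(-8\right) - - \frac{57}{7}} = \sqrt{-72 + \frac{57}{7}} = \sqrt{- \frac{447}{7}} = \frac{i \sqrt{3129}}{7}$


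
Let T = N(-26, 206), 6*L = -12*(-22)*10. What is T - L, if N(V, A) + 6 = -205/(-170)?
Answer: -15123/34 ≈ -444.79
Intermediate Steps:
N(V, A) = -163/34 (N(V, A) = -6 - 205/(-170) = -6 - 205*(-1/170) = -6 + 41/34 = -163/34)
L = 440 (L = (-12*(-22)*10)/6 = (264*10)/6 = (1/6)*2640 = 440)
T = -163/34 ≈ -4.7941
T - L = -163/34 - 1*440 = -163/34 - 440 = -15123/34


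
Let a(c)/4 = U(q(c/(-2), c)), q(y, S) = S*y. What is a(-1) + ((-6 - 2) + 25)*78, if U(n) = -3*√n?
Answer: 1326 - 6*I*√2 ≈ 1326.0 - 8.4853*I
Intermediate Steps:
a(c) = -6*√2*√(-c²) (a(c) = 4*(-3*√(-c²/2)) = 4*(-3*√2*√(-c²)/2) = -6*√2*√(-c²))
a(-1) + ((-6 - 2) + 25)*78 = -6*√2*√(-1*(-1)²) + ((-6 - 2) + 25)*78 = -6*√2*√(-1*1) + (-8 + 25)*78 = -6*√2*√(-1) + 17*78 = -6*√2*I + 1326 = -6*I*√2 + 1326 = 1326 - 6*I*√2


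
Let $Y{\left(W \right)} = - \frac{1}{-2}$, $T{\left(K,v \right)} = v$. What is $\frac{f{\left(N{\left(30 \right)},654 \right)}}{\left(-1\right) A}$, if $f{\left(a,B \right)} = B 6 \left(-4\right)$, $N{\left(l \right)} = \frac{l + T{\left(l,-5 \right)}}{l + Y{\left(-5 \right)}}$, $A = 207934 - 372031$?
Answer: $- \frac{1744}{18233} \approx -0.095651$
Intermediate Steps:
$Y{\left(W \right)} = \frac{1}{2}$ ($Y{\left(W \right)} = \left(-1\right) \left(- \frac{1}{2}\right) = \frac{1}{2}$)
$A = -164097$
$N{\left(l \right)} = \frac{-5 + l}{\frac{1}{2} + l}$ ($N{\left(l \right)} = \frac{l - 5}{l + \frac{1}{2}} = \frac{-5 + l}{\frac{1}{2} + l}$)
$f{\left(a,B \right)} = - 24 B$ ($f{\left(a,B \right)} = 6 B \left(-4\right) = - 24 B$)
$\frac{f{\left(N{\left(30 \right)},654 \right)}}{\left(-1\right) A} = \frac{\left(-24\right) 654}{\left(-1\right) \left(-164097\right)} = - \frac{15696}{164097} = \left(-15696\right) \frac{1}{164097} = - \frac{1744}{18233}$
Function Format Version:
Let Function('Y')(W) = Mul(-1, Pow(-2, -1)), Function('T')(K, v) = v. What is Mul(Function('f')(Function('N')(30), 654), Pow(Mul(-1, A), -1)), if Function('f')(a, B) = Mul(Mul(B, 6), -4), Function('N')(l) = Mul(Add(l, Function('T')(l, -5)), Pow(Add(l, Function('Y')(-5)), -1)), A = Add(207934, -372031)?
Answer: Rational(-1744, 18233) ≈ -0.095651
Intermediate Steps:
Function('Y')(W) = Rational(1, 2) (Function('Y')(W) = Mul(-1, Rational(-1, 2)) = Rational(1, 2))
A = -164097
Function('N')(l) = Mul(Pow(Add(Rational(1, 2), l), -1), Add(-5, l)) (Function('N')(l) = Mul(Add(l, -5), Pow(Add(l, Rational(1, 2)), -1)) = Mul(Add(-5, l), Pow(Add(Rational(1, 2), l), -1)) = Mul(Pow(Add(Rational(1, 2), l), -1), Add(-5, l)))
Function('f')(a, B) = Mul(-24, B) (Function('f')(a, B) = Mul(Mul(6, B), -4) = Mul(-24, B))
Mul(Function('f')(Function('N')(30), 654), Pow(Mul(-1, A), -1)) = Mul(Mul(-24, 654), Pow(Mul(-1, -164097), -1)) = Mul(-15696, Pow(164097, -1)) = Mul(-15696, Rational(1, 164097)) = Rational(-1744, 18233)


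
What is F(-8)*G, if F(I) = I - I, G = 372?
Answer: 0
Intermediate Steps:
F(I) = 0
F(-8)*G = 0*372 = 0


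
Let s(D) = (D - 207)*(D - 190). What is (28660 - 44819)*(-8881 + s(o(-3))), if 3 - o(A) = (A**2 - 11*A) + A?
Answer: -743911883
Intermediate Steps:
o(A) = 3 - A**2 + 10*A (o(A) = 3 - ((A**2 - 11*A) + A) = 3 - (A**2 - 10*A) = 3 + (-A**2 + 10*A) = 3 - A**2 + 10*A)
s(D) = (-207 + D)*(-190 + D)
(28660 - 44819)*(-8881 + s(o(-3))) = (28660 - 44819)*(-8881 + (39330 + (3 - 1*(-3)**2 + 10*(-3))**2 - 397*(3 - 1*(-3)**2 + 10*(-3)))) = -16159*(-8881 + (39330 + (3 - 1*9 - 30)**2 - 397*(3 - 1*9 - 30))) = -16159*(-8881 + (39330 + (3 - 9 - 30)**2 - 397*(3 - 9 - 30))) = -16159*(-8881 + (39330 + (-36)**2 - 397*(-36))) = -16159*(-8881 + (39330 + 1296 + 14292)) = -16159*(-8881 + 54918) = -16159*46037 = -743911883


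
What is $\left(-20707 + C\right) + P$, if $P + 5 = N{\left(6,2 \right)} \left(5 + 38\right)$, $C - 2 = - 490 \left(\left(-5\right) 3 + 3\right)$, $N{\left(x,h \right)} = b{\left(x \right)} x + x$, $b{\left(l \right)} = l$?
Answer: $-13024$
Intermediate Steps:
$N{\left(x,h \right)} = x + x^{2}$ ($N{\left(x,h \right)} = x x + x = x^{2} + x = x + x^{2}$)
$C = 5882$ ($C = 2 - 490 \left(\left(-5\right) 3 + 3\right) = 2 - 490 \left(-15 + 3\right) = 2 - -5880 = 2 + 5880 = 5882$)
$P = 1801$ ($P = -5 + 6 \left(1 + 6\right) \left(5 + 38\right) = -5 + 6 \cdot 7 \cdot 43 = -5 + 42 \cdot 43 = -5 + 1806 = 1801$)
$\left(-20707 + C\right) + P = \left(-20707 + 5882\right) + 1801 = -14825 + 1801 = -13024$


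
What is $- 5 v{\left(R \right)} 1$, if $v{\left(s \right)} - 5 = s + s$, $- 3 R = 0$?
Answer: $-25$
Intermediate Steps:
$R = 0$ ($R = \left(- \frac{1}{3}\right) 0 = 0$)
$v{\left(s \right)} = 5 + 2 s$ ($v{\left(s \right)} = 5 + \left(s + s\right) = 5 + 2 s$)
$- 5 v{\left(R \right)} 1 = - 5 \left(5 + 2 \cdot 0\right) 1 = - 5 \left(5 + 0\right) 1 = \left(-5\right) 5 \cdot 1 = \left(-25\right) 1 = -25$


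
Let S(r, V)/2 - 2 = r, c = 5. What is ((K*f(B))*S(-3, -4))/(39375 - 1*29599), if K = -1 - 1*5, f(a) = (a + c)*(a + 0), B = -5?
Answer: 0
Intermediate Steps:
S(r, V) = 4 + 2*r
f(a) = a*(5 + a) (f(a) = (a + 5)*(a + 0) = (5 + a)*a = a*(5 + a))
K = -6 (K = -1 - 5 = -6)
((K*f(B))*S(-3, -4))/(39375 - 1*29599) = ((-(-30)*(5 - 5))*(4 + 2*(-3)))/(39375 - 1*29599) = ((-(-30)*0)*(4 - 6))/(39375 - 29599) = (-6*0*(-2))/9776 = (0*(-2))*(1/9776) = 0*(1/9776) = 0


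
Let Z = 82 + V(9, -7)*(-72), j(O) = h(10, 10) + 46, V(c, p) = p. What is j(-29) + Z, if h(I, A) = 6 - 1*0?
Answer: 638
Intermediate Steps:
h(I, A) = 6 (h(I, A) = 6 + 0 = 6)
j(O) = 52 (j(O) = 6 + 46 = 52)
Z = 586 (Z = 82 - 7*(-72) = 82 + 504 = 586)
j(-29) + Z = 52 + 586 = 638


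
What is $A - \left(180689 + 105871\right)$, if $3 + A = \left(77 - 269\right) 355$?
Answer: $-354723$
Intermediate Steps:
$A = -68163$ ($A = -3 + \left(77 - 269\right) 355 = -3 - 68160 = -68163$)
$A - \left(180689 + 105871\right) = -68163 - \left(180689 + 105871\right) = -68163 - 286560 = -354723$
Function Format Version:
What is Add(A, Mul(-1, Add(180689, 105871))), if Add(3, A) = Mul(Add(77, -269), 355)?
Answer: -354723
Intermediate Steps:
A = -68163 (A = Add(-3, Mul(Add(77, -269), 355)) = Add(-3, Mul(-192, 355)) = Add(-3, -68160) = -68163)
Add(A, Mul(-1, Add(180689, 105871))) = Add(-68163, Mul(-1, Add(180689, 105871))) = Add(-68163, Mul(-1, 286560)) = Add(-68163, -286560) = -354723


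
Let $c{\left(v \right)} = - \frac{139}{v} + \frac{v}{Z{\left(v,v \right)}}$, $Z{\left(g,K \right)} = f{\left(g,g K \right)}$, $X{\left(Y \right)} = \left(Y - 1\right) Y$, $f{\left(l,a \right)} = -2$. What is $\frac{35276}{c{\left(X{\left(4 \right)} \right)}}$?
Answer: $- \frac{423312}{211} \approx -2006.2$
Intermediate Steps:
$X{\left(Y \right)} = Y \left(-1 + Y\right)$ ($X{\left(Y \right)} = \left(-1 + Y\right) Y = Y \left(-1 + Y\right)$)
$Z{\left(g,K \right)} = -2$
$c{\left(v \right)} = - \frac{139}{v} - \frac{v}{2}$ ($c{\left(v \right)} = - \frac{139}{v} + \frac{v}{-2} = - \frac{139}{v} + v \left(- \frac{1}{2}\right) = - \frac{139}{v} - \frac{v}{2}$)
$\frac{35276}{c{\left(X{\left(4 \right)} \right)}} = \frac{35276}{- \frac{139}{4 \left(-1 + 4\right)} - \frac{4 \left(-1 + 4\right)}{2}} = \frac{35276}{- \frac{139}{4 \cdot 3} - \frac{4 \cdot 3}{2}} = \frac{35276}{- \frac{139}{12} - 6} = \frac{35276}{- \frac{211}{12}} = 35276 \left(- \frac{12}{211}\right) = - \frac{423312}{211}$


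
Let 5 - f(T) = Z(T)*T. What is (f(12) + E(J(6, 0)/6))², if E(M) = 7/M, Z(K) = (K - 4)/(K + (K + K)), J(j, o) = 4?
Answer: 5929/36 ≈ 164.69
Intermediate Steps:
Z(K) = (-4 + K)/(3*K) (Z(K) = (-4 + K)/(K + 2*K) = (-4 + K)/((3*K)) = (-4 + K)*(1/(3*K)) = (-4 + K)/(3*K))
f(T) = 19/3 - T/3 (f(T) = 5 - (-4 + T)/(3*T)*T = 5 - (-4/3 + T/3) = 5 + (4/3 - T/3) = 19/3 - T/3)
(f(12) + E(J(6, 0)/6))² = ((19/3 - ⅓*12) + 7/((4/6)))² = ((19/3 - 4) + 7/((4*(⅙))))² = (7/3 + 7/(⅔))² = (7/3 + 7*(3/2))² = (7/3 + 21/2)² = (77/6)² = 5929/36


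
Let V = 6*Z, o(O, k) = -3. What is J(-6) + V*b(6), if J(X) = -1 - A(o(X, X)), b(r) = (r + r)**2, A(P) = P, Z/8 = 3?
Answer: 20738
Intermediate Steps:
Z = 24 (Z = 8*3 = 24)
b(r) = 4*r**2 (b(r) = (2*r)**2 = 4*r**2)
J(X) = 2 (J(X) = -1 - 1*(-3) = -1 + 3 = 2)
V = 144 (V = 6*24 = 144)
J(-6) + V*b(6) = 2 + 144*(4*6**2) = 2 + 144*(4*36) = 2 + 144*144 = 2 + 20736 = 20738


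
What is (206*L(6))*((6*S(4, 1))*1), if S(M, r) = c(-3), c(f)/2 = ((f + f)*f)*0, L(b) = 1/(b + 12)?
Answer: 0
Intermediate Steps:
L(b) = 1/(12 + b)
c(f) = 0 (c(f) = 2*(((f + f)*f)*0) = 2*(((2*f)*f)*0) = 2*((2*f²)*0) = 2*0 = 0)
S(M, r) = 0
(206*L(6))*((6*S(4, 1))*1) = (206/(12 + 6))*((6*0)*1) = (206/18)*(0*1) = (206*(1/18))*0 = (103/9)*0 = 0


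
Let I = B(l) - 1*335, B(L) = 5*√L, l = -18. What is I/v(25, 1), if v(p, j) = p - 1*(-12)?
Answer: -335/37 + 15*I*√2/37 ≈ -9.054 + 0.57333*I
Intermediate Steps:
v(p, j) = 12 + p (v(p, j) = p + 12 = 12 + p)
I = -335 + 15*I*√2 (I = 5*√(-18) - 1*335 = 5*(3*I*√2) - 335 = 15*I*√2 - 335 = -335 + 15*I*√2 ≈ -335.0 + 21.213*I)
I/v(25, 1) = (-335 + 15*I*√2)/(12 + 25) = (-335 + 15*I*√2)/37 = (-335 + 15*I*√2)*(1/37) = -335/37 + 15*I*√2/37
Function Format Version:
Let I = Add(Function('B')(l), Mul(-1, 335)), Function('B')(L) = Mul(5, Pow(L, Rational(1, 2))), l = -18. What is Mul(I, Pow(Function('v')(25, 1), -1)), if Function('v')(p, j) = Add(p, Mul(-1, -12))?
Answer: Add(Rational(-335, 37), Mul(Rational(15, 37), I, Pow(2, Rational(1, 2)))) ≈ Add(-9.0540, Mul(0.57333, I))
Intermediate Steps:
Function('v')(p, j) = Add(12, p) (Function('v')(p, j) = Add(p, 12) = Add(12, p))
I = Add(-335, Mul(15, I, Pow(2, Rational(1, 2)))) (I = Add(Mul(5, Pow(-18, Rational(1, 2))), Mul(-1, 335)) = Add(Mul(5, Mul(3, I, Pow(2, Rational(1, 2)))), -335) = Add(Mul(15, I, Pow(2, Rational(1, 2))), -335) = Add(-335, Mul(15, I, Pow(2, Rational(1, 2)))) ≈ Add(-335.00, Mul(21.213, I)))
Mul(I, Pow(Function('v')(25, 1), -1)) = Mul(Add(-335, Mul(15, I, Pow(2, Rational(1, 2)))), Pow(Add(12, 25), -1)) = Mul(Add(-335, Mul(15, I, Pow(2, Rational(1, 2)))), Pow(37, -1)) = Mul(Add(-335, Mul(15, I, Pow(2, Rational(1, 2)))), Rational(1, 37)) = Add(Rational(-335, 37), Mul(Rational(15, 37), I, Pow(2, Rational(1, 2))))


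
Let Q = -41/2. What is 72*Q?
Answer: -1476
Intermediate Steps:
Q = -41/2 (Q = (1/2)*(-41) = -41/2 ≈ -20.500)
72*Q = 72*(-41/2) = -1476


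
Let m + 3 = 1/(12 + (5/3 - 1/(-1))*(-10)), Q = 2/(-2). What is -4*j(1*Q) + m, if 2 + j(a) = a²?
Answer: 41/44 ≈ 0.93182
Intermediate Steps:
Q = -1 (Q = 2*(-½) = -1)
j(a) = -2 + a²
m = -135/44 (m = -3 + 1/(12 + (5/3 - 1/(-1))*(-10)) = -3 + 1/(12 + (5*(⅓) - 1*(-1))*(-10)) = -3 + 1/(12 + (5/3 + 1)*(-10)) = -3 + 1/(12 + (8/3)*(-10)) = -3 + 1/(12 - 80/3) = -3 + 1/(-44/3) = -3 - 3/44 = -135/44 ≈ -3.0682)
-4*j(1*Q) + m = -4*(-2 + (1*(-1))²) - 135/44 = -4*(-2 + (-1)²) - 135/44 = -4*(-2 + 1) - 135/44 = -4*(-1) - 135/44 = 4 - 135/44 = 41/44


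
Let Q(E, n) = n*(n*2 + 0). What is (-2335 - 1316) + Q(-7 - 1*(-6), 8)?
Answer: -3523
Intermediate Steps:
Q(E, n) = 2*n**2 (Q(E, n) = n*(2*n + 0) = n*(2*n) = 2*n**2)
(-2335 - 1316) + Q(-7 - 1*(-6), 8) = (-2335 - 1316) + 2*8**2 = -3651 + 2*64 = -3651 + 128 = -3523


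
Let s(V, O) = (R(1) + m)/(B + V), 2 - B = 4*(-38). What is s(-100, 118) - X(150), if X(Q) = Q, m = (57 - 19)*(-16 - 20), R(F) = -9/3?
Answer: -3157/18 ≈ -175.39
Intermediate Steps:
R(F) = -3 (R(F) = -9*1/3 = -3)
B = 154 (B = 2 - 4*(-38) = 2 - 1*(-152) = 2 + 152 = 154)
m = -1368 (m = 38*(-36) = -1368)
s(V, O) = -1371/(154 + V) (s(V, O) = (-3 - 1368)/(154 + V) = -1371/(154 + V))
s(-100, 118) - X(150) = -1371/(154 - 100) - 1*150 = -1371/54 - 150 = -1371*1/54 - 150 = -457/18 - 150 = -3157/18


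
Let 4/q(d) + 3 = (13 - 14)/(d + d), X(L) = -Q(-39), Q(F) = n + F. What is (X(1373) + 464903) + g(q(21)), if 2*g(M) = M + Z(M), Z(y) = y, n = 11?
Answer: 59046069/127 ≈ 4.6493e+5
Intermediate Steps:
Q(F) = 11 + F
X(L) = 28 (X(L) = -(11 - 39) = -1*(-28) = 28)
q(d) = 4/(-3 - 1/(2*d)) (q(d) = 4/(-3 + (13 - 14)/(d + d)) = 4/(-3 - 1/(2*d)))
g(M) = M (g(M) = (M + M)/2 = (2*M)/2 = M)
(X(1373) + 464903) + g(q(21)) = (28 + 464903) - 8*21/(1 + 6*21) = 464931 - 8*21/(1 + 126) = 464931 - 8*21/127 = 464931 - 8*21*1/127 = 464931 - 168/127 = 59046069/127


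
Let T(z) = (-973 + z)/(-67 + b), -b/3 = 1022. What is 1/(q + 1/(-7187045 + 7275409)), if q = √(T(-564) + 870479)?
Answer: -276844412/21294609087449093891 + 15616392992*√2136088990113/21294609087449093891 ≈ 0.0010718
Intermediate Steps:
b = -3066 (b = -3*1022 = -3066)
T(z) = 973/3133 - z/3133 (T(z) = (-973 + z)/(-67 - 3066) = (-973 + z)/(-3133) = (-973 + z)*(-1/3133) = 973/3133 - z/3133)
q = 2*√2136088990113/3133 (q = √((973/3133 - 1/3133*(-564)) + 870479) = √((973/3133 + 564/3133) + 870479) = √(1537/3133 + 870479) = √(2727212244/3133) = 2*√2136088990113/3133 ≈ 933.00)
1/(q + 1/(-7187045 + 7275409)) = 1/(2*√2136088990113/3133 + 1/(-7187045 + 7275409)) = 1/(2*√2136088990113/3133 + 1/88364) = 1/(1/88364 + 2*√2136088990113/3133)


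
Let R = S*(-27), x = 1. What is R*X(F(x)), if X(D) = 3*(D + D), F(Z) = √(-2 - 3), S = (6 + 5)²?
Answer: -19602*I*√5 ≈ -43831.0*I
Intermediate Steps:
S = 121 (S = 11² = 121)
R = -3267 (R = 121*(-27) = -3267)
F(Z) = I*√5 (F(Z) = √(-5) = I*√5)
X(D) = 6*D (X(D) = 3*(2*D) = 6*D)
R*X(F(x)) = -19602*I*√5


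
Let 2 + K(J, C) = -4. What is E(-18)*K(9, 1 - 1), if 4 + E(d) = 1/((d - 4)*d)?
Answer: 1583/66 ≈ 23.985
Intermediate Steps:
K(J, C) = -6 (K(J, C) = -2 - 4 = -6)
E(d) = -4 + 1/(d*(-4 + d)) (E(d) = -4 + 1/((d - 4)*d) = -4 + 1/((-4 + d)*d) = -4 + 1/(d*(-4 + d)))
E(-18)*K(9, 1 - 1) = ((1 - 4*(-18)² + 16*(-18))/((-18)*(-4 - 18)))*(-6) = -1/18*(1 - 4*324 - 288)/(-22)*(-6) = -1/18*(-1/22)*(1 - 1296 - 288)*(-6) = -1/18*(-1/22)*(-1583)*(-6) = -1583/396*(-6) = 1583/66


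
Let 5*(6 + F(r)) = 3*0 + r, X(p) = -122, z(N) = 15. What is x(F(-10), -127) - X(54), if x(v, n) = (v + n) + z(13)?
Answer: 2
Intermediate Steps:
F(r) = -6 + r/5 (F(r) = -6 + (3*0 + r)/5 = -6 + (0 + r)/5 = -6 + r/5)
x(v, n) = 15 + n + v (x(v, n) = (v + n) + 15 = (n + v) + 15 = 15 + n + v)
x(F(-10), -127) - X(54) = (15 - 127 + (-6 + (⅕)*(-10))) - 1*(-122) = (15 - 127 + (-6 - 2)) + 122 = (15 - 127 - 8) + 122 = -120 + 122 = 2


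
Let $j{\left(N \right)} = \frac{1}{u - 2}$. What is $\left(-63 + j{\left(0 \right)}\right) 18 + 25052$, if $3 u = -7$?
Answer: $\frac{310880}{13} \approx 23914.0$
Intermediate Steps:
$u = - \frac{7}{3}$ ($u = \frac{1}{3} \left(-7\right) = - \frac{7}{3} \approx -2.3333$)
$j{\left(N \right)} = - \frac{3}{13}$ ($j{\left(N \right)} = \frac{1}{- \frac{7}{3} - 2} = \frac{1}{- \frac{13}{3}} = - \frac{3}{13}$)
$\left(-63 + j{\left(0 \right)}\right) 18 + 25052 = \left(-63 - \frac{3}{13}\right) 18 + 25052 = \left(- \frac{822}{13}\right) 18 + 25052 = - \frac{14796}{13} + 25052 = \frac{310880}{13}$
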